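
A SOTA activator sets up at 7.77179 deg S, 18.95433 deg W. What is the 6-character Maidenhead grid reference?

Add 180° to longitude and 90° to latitude: 161.0457, 82.2282.
Field (20°×10°, letters A–R): lon ⌊161.0457/20⌋ = 8 → I; lat ⌊82.2282/10⌋ = 8 → I.
Square (2°×1°, digits 0–9): lon ⌊1.0457/2⌋ = 0; lat ⌊2.2282/1⌋ = 2.
Subsquare (5′×2.5′, letters a–x): lon ⌊1.0457/0.0833333⌋ = 12 → m; lat ⌊0.2282/0.0416667⌋ = 5 → f.

II02mf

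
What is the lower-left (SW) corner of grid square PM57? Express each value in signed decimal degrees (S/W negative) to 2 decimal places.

37.00, 130.00

Field P=15, M=12: +15·20° lon, +12·10° lat → SW at lon 120°, lat 30°.
Square 5, 7: +5·2° lon, +7·1° lat → SW at lon 130°, lat 37°.
latitude 37.00, longitude 130.00.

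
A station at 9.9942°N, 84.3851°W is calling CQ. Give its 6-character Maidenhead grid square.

EJ79tx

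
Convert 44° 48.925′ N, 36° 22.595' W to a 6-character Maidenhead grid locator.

Shift to the Maidenhead origin (180°W, 90°S): lon 143.6234, lat 134.8154.
Field: lon ⌊143.6234/20⌋ = 7 → H; lat ⌊134.8154/10⌋ = 13 → N.
Square: lon ⌊3.6234/2⌋ = 1; lat ⌊4.8154/1⌋ = 4.
Subsquare: lon ⌊1.6234/0.0833333⌋ = 19 → t; lat ⌊0.8154/0.0416667⌋ = 19 → t.

HN14tt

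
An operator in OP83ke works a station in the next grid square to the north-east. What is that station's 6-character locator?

OP83lf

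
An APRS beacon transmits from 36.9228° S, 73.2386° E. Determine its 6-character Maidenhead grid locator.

MF63ob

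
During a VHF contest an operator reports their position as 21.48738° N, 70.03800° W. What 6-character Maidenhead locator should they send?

Shift to the Maidenhead origin (180°W, 90°S): lon 109.9620, lat 111.4874.
Field (20°×10°, letters A–R): 109.9620/20 → 5 → F, 111.4874/10 → 11 → L; chars FL.
Square (2°×1°, digits 0–9): 9.9620/2 → 4, 1.4874/1 → 1; chars 41.
Subsquare (5′×2.5′, letters a–x): 1.9620/0.0833333 → 23 → x, 0.4874/0.0416667 → 11 → l; chars xl.

FL41xl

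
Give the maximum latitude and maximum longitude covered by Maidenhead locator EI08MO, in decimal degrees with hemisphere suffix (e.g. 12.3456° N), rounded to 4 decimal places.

1.3750° S, 98.9167° W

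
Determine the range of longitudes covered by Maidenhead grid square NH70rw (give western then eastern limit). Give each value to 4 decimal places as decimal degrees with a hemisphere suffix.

Field N=13, H=7: +13·20° lon, +7·10° lat → SW at lon 80°, lat -20°.
Square 7, 0: +7·2° lon, +0·1° lat → SW at lon 94°, lat -20°.
Subsquare r=17, w=22: +17·0.0833333° lon, +22·0.0416667° lat → SW at lon 95.4167°, lat -19.0833°.
Cell spans 0.0833333° lon × 0.0416667° lat.
west 95.4167° E, east 95.5000° E.

95.4167° E, 95.5000° E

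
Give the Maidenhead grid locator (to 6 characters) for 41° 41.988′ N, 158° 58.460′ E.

Shift to the Maidenhead origin (180°W, 90°S): lon 338.9743, lat 131.6998.
Field: 338.9743/20 → 16 → Q, 131.6998/10 → 13 → N; chars QN.
Square: 18.9743/2 → 9, 1.6998/1 → 1; chars 91.
Subsquare: 0.9743/0.0833333 → 11 → l, 0.6998/0.0416667 → 16 → q; chars lq.

QN91lq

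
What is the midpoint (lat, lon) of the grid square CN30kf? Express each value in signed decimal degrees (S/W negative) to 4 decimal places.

Field C=2, N=13: +2·20° lon, +13·10° lat → SW at lon -140°, lat 40°.
Square 3, 0: +3·2° lon, +0·1° lat → SW at lon -134°, lat 40°.
Subsquare k=10, f=5: +10·0.0833333° lon, +5·0.0416667° lat → SW at lon -133.167°, lat 40.2083°.
Cell spans 0.0833333° lon × 0.0416667° lat. Centre is SW corner plus half of each.
latitude 40.2292, longitude -133.1250.

40.2292, -133.1250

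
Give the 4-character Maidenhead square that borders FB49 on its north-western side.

FC30

Longitude square 4; −1 → 3.
Latitude square 9; +1 → 10, wraps to 0, carry into field.
Latitude field B = 1; +1 → 2 = C.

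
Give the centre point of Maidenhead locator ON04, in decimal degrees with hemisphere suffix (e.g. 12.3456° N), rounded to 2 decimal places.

44.50° N, 101.00° E

Field O=14, N=13: +14·20° lon, +13·10° lat → SW at lon 100°, lat 40°.
Square 0, 4: +0·2° lon, +4·1° lat → SW at lon 100°, lat 44°.
Cell spans 2° lon × 1° lat. Centre is SW corner plus half of each.
latitude 44.50° N, longitude 101.00° E.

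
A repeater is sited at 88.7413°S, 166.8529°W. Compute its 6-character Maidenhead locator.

Offset from 180°W / 90°S: lon 13.1471°, lat 1.2587°.
Field (20°×10°, letters A–R): 13.1471/20 → 0 → A, 1.2587/10 → 0 → A; chars AA.
Square (2°×1°, digits 0–9): 13.1471/2 → 6, 1.2587/1 → 1; chars 61.
Subsquare (5′×2.5′, letters a–x): 1.1471/0.0833333 → 13 → n, 0.2587/0.0416667 → 6 → g; chars ng.

AA61ng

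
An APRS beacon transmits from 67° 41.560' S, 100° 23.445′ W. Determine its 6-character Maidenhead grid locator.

DC92th

Offset from 180°W / 90°S: lon 79.6093°, lat 22.3073°.
Field: lon ⌊79.6093/20⌋ = 3 → D; lat ⌊22.3073/10⌋ = 2 → C.
Square: lon ⌊19.6093/2⌋ = 9; lat ⌊2.3073/1⌋ = 2.
Subsquare: lon ⌊1.6093/0.0833333⌋ = 19 → t; lat ⌊0.3073/0.0416667⌋ = 7 → h.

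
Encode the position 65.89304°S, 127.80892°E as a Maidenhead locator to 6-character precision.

PC34vc

Shift to the Maidenhead origin (180°W, 90°S): lon 307.8089, lat 24.1070.
Field (20°×10°, letters A–R): 307.8089/20 → 15 → P, 24.1070/10 → 2 → C; chars PC.
Square (2°×1°, digits 0–9): 7.8089/2 → 3, 4.1070/1 → 4; chars 34.
Subsquare (5′×2.5′, letters a–x): 1.8089/0.0833333 → 21 → v, 0.1070/0.0416667 → 2 → c; chars vc.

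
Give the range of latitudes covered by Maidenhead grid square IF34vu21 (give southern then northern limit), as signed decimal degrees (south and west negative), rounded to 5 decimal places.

-35.16250, -35.15833

Field I=8, F=5: +8·20° lon, +5·10° lat → SW at lon -20°, lat -40°.
Square 3, 4: +3·2° lon, +4·1° lat → SW at lon -14°, lat -36°.
Subsquare v=21, u=20: +21·0.0833333° lon, +20·0.0416667° lat → SW at lon -12.25°, lat -35.1667°.
Extended square 2, 1: +2·0.00833333° lon, +1·0.00416667° lat → SW at lon -12.2333°, lat -35.1625°.
Cell spans 0.00833333° lon × 0.00416667° lat.
south -35.16250, north -35.15833.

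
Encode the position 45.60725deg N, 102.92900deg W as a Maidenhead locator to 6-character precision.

DN85mo

Shift to the Maidenhead origin (180°W, 90°S): lon 77.0710, lat 135.6072.
Field: 77.0710/20 → 3 → D, 135.6072/10 → 13 → N; chars DN.
Square: 17.0710/2 → 8, 5.6072/1 → 5; chars 85.
Subsquare: 1.0710/0.0833333 → 12 → m, 0.6072/0.0416667 → 14 → o; chars mo.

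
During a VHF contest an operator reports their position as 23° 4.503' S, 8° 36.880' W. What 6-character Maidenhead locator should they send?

IG56qw

Offset from 180°W / 90°S: lon 171.3853°, lat 66.9249°.
Field: lon ⌊171.3853/20⌋ = 8 → I; lat ⌊66.9249/10⌋ = 6 → G.
Square: lon ⌊11.3853/2⌋ = 5; lat ⌊6.9249/1⌋ = 6.
Subsquare: lon ⌊1.3853/0.0833333⌋ = 16 → q; lat ⌊0.9249/0.0416667⌋ = 22 → w.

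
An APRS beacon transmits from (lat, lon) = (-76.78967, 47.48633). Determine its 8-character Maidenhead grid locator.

LB33rf80

Offset from 180°W / 90°S: lon 227.48633°, lat 13.21033°.
Field: 227.48633/20 → 11 → L, 13.21033/10 → 1 → B; chars LB.
Square: 7.48633/2 → 3, 3.21033/1 → 3; chars 33.
Subsquare: 1.48633/0.0833333 → 17 → r, 0.21033/0.0416667 → 5 → f; chars rf.
Extended square: 0.06966/0.00833333 → 8, 0.00200/0.00416667 → 0; chars 80.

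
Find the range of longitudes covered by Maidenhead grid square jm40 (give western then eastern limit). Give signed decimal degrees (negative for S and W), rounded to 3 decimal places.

8.000, 10.000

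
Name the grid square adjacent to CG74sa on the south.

CG73sx

Latitude subsquare a = 0; −1 → -1, wraps to 23 = x, carry into square.
Latitude square 4; −1 → 3.
The longitude characters are unchanged.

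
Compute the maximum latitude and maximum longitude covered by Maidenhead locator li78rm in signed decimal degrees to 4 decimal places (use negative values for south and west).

-1.4583, 55.5000

Field L=11, I=8: +11·20° lon, +8·10° lat → SW at lon 40°, lat -10°.
Square 7, 8: +7·2° lon, +8·1° lat → SW at lon 54°, lat -2°.
Subsquare r=17, m=12: +17·0.0833333° lon, +12·0.0416667° lat → SW at lon 55.4167°, lat -1.5°.
Cell spans 0.0833333° lon × 0.0416667° lat. NE corner is SW corner plus one full cell.
latitude -1.4583, longitude 55.5000.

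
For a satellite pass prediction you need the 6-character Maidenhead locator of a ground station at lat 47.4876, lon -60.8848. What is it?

Offset from 180°W / 90°S: lon 119.1152°, lat 137.4876°.
Field: lon ⌊119.1152/20⌋ = 5 → F; lat ⌊137.4876/10⌋ = 13 → N.
Square: lon ⌊19.1152/2⌋ = 9; lat ⌊7.4876/1⌋ = 7.
Subsquare: lon ⌊1.1152/0.0833333⌋ = 13 → n; lat ⌊0.4876/0.0416667⌋ = 11 → l.

FN97nl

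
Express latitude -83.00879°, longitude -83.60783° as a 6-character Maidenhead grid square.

Offset from 180°W / 90°S: lon 96.3922°, lat 6.9912°.
Field: 96.3922/20 → 4 → E, 6.9912/10 → 0 → A; chars EA.
Square: 16.3922/2 → 8, 6.9912/1 → 6; chars 86.
Subsquare: 0.3922/0.0833333 → 4 → e, 0.9912/0.0416667 → 23 → x; chars ex.

EA86ex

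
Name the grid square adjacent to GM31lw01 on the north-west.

GM31kw92

Longitude extended square 0; −1 → -1, wraps to 9, carry into subsquare.
Longitude subsquare l = 11; −1 → 10 = k.
Latitude extended square 1; +1 → 2.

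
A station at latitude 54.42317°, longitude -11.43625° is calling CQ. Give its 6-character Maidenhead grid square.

IO44gk

Offset from 180°W / 90°S: lon 168.5637°, lat 144.4232°.
Field: 168.5637/20 → 8 → I, 144.4232/10 → 14 → O; chars IO.
Square: 8.5637/2 → 4, 4.4232/1 → 4; chars 44.
Subsquare: 0.5637/0.0833333 → 6 → g, 0.4232/0.0416667 → 10 → k; chars gk.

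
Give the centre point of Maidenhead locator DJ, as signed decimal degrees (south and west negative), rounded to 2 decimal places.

5.00, -110.00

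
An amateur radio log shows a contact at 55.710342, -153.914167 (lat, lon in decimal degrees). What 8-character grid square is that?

Offset from 180°W / 90°S: lon 26.08583°, lat 145.71034°.
Field: lon ⌊26.08583/20⌋ = 1 → B; lat ⌊145.71034/10⌋ = 14 → O.
Square: lon ⌊6.08583/2⌋ = 3; lat ⌊5.71034/1⌋ = 5.
Subsquare: lon ⌊0.08583/0.0833333⌋ = 1 → b; lat ⌊0.71034/0.0416667⌋ = 17 → r.
Extended square: lon ⌊0.00250/0.00833333⌋ = 0; lat ⌊0.00201/0.00416667⌋ = 0.

BO35br00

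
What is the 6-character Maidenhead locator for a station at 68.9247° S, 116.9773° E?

OC81lb

Offset from 180°W / 90°S: lon 296.9773°, lat 21.0753°.
Field: 296.9773/20 → 14 → O, 21.0753/10 → 2 → C; chars OC.
Square: 16.9773/2 → 8, 1.0753/1 → 1; chars 81.
Subsquare: 0.9773/0.0833333 → 11 → l, 0.0753/0.0416667 → 1 → b; chars lb.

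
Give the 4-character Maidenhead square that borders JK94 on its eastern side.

Longitude square 9; +1 → 10, wraps to 0, carry into field.
Longitude field J = 9; +1 → 10 = K.
The latitude characters are unchanged.

KK04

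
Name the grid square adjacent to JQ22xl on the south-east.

JQ32ak

Longitude subsquare x = 23; +1 → 24, wraps to 0 = a, carry into square.
Longitude square 2; +1 → 3.
Latitude subsquare l = 11; −1 → 10 = k.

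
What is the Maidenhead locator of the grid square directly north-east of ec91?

Longitude square 9; +1 → 10, wraps to 0, carry into field.
Longitude field E = 4; +1 → 5 = F.
Latitude square 1; +1 → 2.

FC02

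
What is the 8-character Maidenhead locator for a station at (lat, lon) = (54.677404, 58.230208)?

LO94cq72

Shift to the Maidenhead origin (180°W, 90°S): lon 238.23021, lat 144.67740.
Field (20°×10°, letters A–R): lon ⌊238.23021/20⌋ = 11 → L; lat ⌊144.67740/10⌋ = 14 → O.
Square (2°×1°, digits 0–9): lon ⌊18.23021/2⌋ = 9; lat ⌊4.67740/1⌋ = 4.
Subsquare (5′×2.5′, letters a–x): lon ⌊0.23021/0.0833333⌋ = 2 → c; lat ⌊0.67740/0.0416667⌋ = 16 → q.
Extended square (30″×15″, digits 0–9): lon ⌊0.06354/0.00833333⌋ = 7; lat ⌊0.01074/0.00416667⌋ = 2.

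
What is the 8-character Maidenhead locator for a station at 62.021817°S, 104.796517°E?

Shift to the Maidenhead origin (180°W, 90°S): lon 284.79652, lat 27.97818.
Field: lon ⌊284.79652/20⌋ = 14 → O; lat ⌊27.97818/10⌋ = 2 → C.
Square: lon ⌊4.79652/2⌋ = 2; lat ⌊7.97818/1⌋ = 7.
Subsquare: lon ⌊0.79652/0.0833333⌋ = 9 → j; lat ⌊0.97818/0.0416667⌋ = 23 → x.
Extended square: lon ⌊0.04652/0.00833333⌋ = 5; lat ⌊0.01985/0.00416667⌋ = 4.

OC27jx54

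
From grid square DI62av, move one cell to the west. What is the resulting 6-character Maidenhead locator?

Longitude subsquare a = 0; −1 → -1, wraps to 23 = x, carry into square.
Longitude square 6; −1 → 5.
The latitude characters are unchanged.

DI52xv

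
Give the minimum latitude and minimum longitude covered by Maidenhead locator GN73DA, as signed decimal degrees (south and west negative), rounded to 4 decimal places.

43.0000, -45.7500

Field G=6, N=13: +6·20° lon, +13·10° lat → SW at lon -60°, lat 40°.
Square 7, 3: +7·2° lon, +3·1° lat → SW at lon -46°, lat 43°.
Subsquare d=3, a=0: +3·0.0833333° lon, +0·0.0416667° lat → SW at lon -45.75°, lat 43°.
latitude 43.0000, longitude -45.7500.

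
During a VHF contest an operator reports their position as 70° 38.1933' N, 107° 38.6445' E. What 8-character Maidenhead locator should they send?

OQ30tp72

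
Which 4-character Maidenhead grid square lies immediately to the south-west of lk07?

KK96

Longitude square 0; −1 → -1, wraps to 9, carry into field.
Longitude field L = 11; −1 → 10 = K.
Latitude square 7; −1 → 6.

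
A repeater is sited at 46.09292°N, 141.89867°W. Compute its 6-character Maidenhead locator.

Add 180° to longitude and 90° to latitude: 38.1013, 136.0929.
Field: lon ⌊38.1013/20⌋ = 1 → B; lat ⌊136.0929/10⌋ = 13 → N.
Square: lon ⌊18.1013/2⌋ = 9; lat ⌊6.0929/1⌋ = 6.
Subsquare: lon ⌊0.1013/0.0833333⌋ = 1 → b; lat ⌊0.0929/0.0416667⌋ = 2 → c.

BN96bc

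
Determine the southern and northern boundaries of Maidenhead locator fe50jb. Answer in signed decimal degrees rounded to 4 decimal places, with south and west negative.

-49.9583, -49.9167

Field F=5, E=4: +5·20° lon, +4·10° lat → SW at lon -80°, lat -50°.
Square 5, 0: +5·2° lon, +0·1° lat → SW at lon -70°, lat -50°.
Subsquare j=9, b=1: +9·0.0833333° lon, +1·0.0416667° lat → SW at lon -69.25°, lat -49.9583°.
Cell spans 0.0833333° lon × 0.0416667° lat.
south -49.9583, north -49.9167.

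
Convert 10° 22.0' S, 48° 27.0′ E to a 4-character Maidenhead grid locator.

LH49

Offset from 180°W / 90°S: lon 228.45°, lat 79.63°.
Field (20°×10°, letters A–R): lon ⌊228.45/20⌋ = 11 → L; lat ⌊79.63/10⌋ = 7 → H.
Square (2°×1°, digits 0–9): lon ⌊8.45/2⌋ = 4; lat ⌊9.63/1⌋ = 9.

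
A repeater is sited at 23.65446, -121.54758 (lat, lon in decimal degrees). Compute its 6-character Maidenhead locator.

CL93fp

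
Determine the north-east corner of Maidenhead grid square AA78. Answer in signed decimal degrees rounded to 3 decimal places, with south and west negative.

-81.000, -164.000

Field A=0, A=0: +0·20° lon, +0·10° lat → SW at lon -180°, lat -90°.
Square 7, 8: +7·2° lon, +8·1° lat → SW at lon -166°, lat -82°.
Cell spans 2° lon × 1° lat. NE corner is SW corner plus one full cell.
latitude -81.000, longitude -164.000.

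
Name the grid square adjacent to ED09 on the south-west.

DD98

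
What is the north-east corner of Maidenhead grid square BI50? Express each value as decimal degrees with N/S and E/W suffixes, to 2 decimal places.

9.00° S, 148.00° W

Field B=1, I=8: +1·20° lon, +8·10° lat → SW at lon -160°, lat -10°.
Square 5, 0: +5·2° lon, +0·1° lat → SW at lon -150°, lat -10°.
Cell spans 2° lon × 1° lat. NE corner is SW corner plus one full cell.
latitude 9.00° S, longitude 148.00° W.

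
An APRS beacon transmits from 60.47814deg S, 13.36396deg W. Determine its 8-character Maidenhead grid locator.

Add 180° to longitude and 90° to latitude: 166.63604, 29.52186.
Field (20°×10°, letters A–R): lon ⌊166.63604/20⌋ = 8 → I; lat ⌊29.52186/10⌋ = 2 → C.
Square (2°×1°, digits 0–9): lon ⌊6.63604/2⌋ = 3; lat ⌊9.52186/1⌋ = 9.
Subsquare (5′×2.5′, letters a–x): lon ⌊0.63604/0.0833333⌋ = 7 → h; lat ⌊0.52186/0.0416667⌋ = 12 → m.
Extended square (30″×15″, digits 0–9): lon ⌊0.05271/0.00833333⌋ = 6; lat ⌊0.02186/0.00416667⌋ = 5.

IC39hm65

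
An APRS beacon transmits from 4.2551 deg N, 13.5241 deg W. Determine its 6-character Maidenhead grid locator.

Shift to the Maidenhead origin (180°W, 90°S): lon 166.4759, lat 94.2551.
Field (20°×10°, letters A–R): lon ⌊166.4759/20⌋ = 8 → I; lat ⌊94.2551/10⌋ = 9 → J.
Square (2°×1°, digits 0–9): lon ⌊6.4759/2⌋ = 3; lat ⌊4.2551/1⌋ = 4.
Subsquare (5′×2.5′, letters a–x): lon ⌊0.4759/0.0833333⌋ = 5 → f; lat ⌊0.2551/0.0416667⌋ = 6 → g.

IJ34fg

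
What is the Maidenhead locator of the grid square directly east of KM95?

LM05

Longitude square 9; +1 → 10, wraps to 0, carry into field.
Longitude field K = 10; +1 → 11 = L.
The latitude characters are unchanged.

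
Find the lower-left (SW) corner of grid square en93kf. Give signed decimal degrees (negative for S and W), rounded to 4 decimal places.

43.2083, -81.1667

Field E=4, N=13: +4·20° lon, +13·10° lat → SW at lon -100°, lat 40°.
Square 9, 3: +9·2° lon, +3·1° lat → SW at lon -82°, lat 43°.
Subsquare k=10, f=5: +10·0.0833333° lon, +5·0.0416667° lat → SW at lon -81.1667°, lat 43.2083°.
latitude 43.2083, longitude -81.1667.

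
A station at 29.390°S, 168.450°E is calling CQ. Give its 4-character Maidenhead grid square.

RG40

Add 180° to longitude and 90° to latitude: 348.45, 60.61.
Field: 348.45/20 → 17 → R, 60.61/10 → 6 → G; chars RG.
Square: 8.45/2 → 4, 0.61/1 → 0; chars 40.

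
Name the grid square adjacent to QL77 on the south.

QL76

Latitude square 7; −1 → 6.
The longitude characters are unchanged.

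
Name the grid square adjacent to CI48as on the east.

CI48bs

Longitude subsquare a = 0; +1 → 1 = b.
The latitude characters are unchanged.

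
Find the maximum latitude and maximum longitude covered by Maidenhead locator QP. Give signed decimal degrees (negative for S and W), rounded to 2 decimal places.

Field Q=16, P=15: +16·20° lon, +15·10° lat → SW at lon 140°, lat 60°.
Cell spans 20° lon × 10° lat. NE corner is SW corner plus one full cell.
latitude 70.00, longitude 160.00.

70.00, 160.00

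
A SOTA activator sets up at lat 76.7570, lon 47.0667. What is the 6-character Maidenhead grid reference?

Shift to the Maidenhead origin (180°W, 90°S): lon 227.0667, lat 166.7570.
Field (20°×10°, letters A–R): lon ⌊227.0667/20⌋ = 11 → L; lat ⌊166.7570/10⌋ = 16 → Q.
Square (2°×1°, digits 0–9): lon ⌊7.0667/2⌋ = 3; lat ⌊6.7570/1⌋ = 6.
Subsquare (5′×2.5′, letters a–x): lon ⌊1.0667/0.0833333⌋ = 12 → m; lat ⌊0.7570/0.0416667⌋ = 18 → s.

LQ36ms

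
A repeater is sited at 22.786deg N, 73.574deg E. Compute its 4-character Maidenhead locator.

ML62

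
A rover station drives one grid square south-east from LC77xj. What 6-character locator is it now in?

Longitude subsquare x = 23; +1 → 24, wraps to 0 = a, carry into square.
Longitude square 7; +1 → 8.
Latitude subsquare j = 9; −1 → 8 = i.

LC87ai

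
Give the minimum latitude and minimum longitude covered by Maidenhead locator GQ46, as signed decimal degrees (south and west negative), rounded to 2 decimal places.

76.00, -52.00

Field G=6, Q=16: +6·20° lon, +16·10° lat → SW at lon -60°, lat 70°.
Square 4, 6: +4·2° lon, +6·1° lat → SW at lon -52°, lat 76°.
latitude 76.00, longitude -52.00.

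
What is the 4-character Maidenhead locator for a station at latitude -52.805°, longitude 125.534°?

PD27

Shift to the Maidenhead origin (180°W, 90°S): lon 305.53, lat 37.20.
Field: 305.53/20 → 15 → P, 37.20/10 → 3 → D; chars PD.
Square: 5.53/2 → 2, 7.20/1 → 7; chars 27.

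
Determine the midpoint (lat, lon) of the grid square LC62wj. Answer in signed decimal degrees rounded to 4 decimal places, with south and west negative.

-67.6042, 53.8750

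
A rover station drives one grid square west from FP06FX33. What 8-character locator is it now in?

FP06fx23

Longitude extended square 3; −1 → 2.
The latitude characters are unchanged.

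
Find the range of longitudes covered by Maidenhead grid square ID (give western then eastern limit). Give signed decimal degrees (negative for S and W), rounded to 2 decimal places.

Field I=8, D=3: +8·20° lon, +3·10° lat → SW at lon -20°, lat -60°.
Cell spans 20° lon × 10° lat.
west -20.00, east 0.00.

-20.00, 0.00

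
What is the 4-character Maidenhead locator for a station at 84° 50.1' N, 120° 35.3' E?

PR04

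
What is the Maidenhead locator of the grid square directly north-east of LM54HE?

Longitude subsquare h = 7; +1 → 8 = i.
Latitude subsquare e = 4; +1 → 5 = f.

LM54if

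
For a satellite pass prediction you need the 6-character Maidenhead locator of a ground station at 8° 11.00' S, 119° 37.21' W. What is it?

DI01et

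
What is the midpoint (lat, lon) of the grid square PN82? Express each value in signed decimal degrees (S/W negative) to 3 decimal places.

Field P=15, N=13: +15·20° lon, +13·10° lat → SW at lon 120°, lat 40°.
Square 8, 2: +8·2° lon, +2·1° lat → SW at lon 136°, lat 42°.
Cell spans 2° lon × 1° lat. Centre is SW corner plus half of each.
latitude 42.500, longitude 137.000.

42.500, 137.000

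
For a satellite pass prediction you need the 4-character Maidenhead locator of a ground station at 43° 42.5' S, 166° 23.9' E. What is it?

RE36

Add 180° to longitude and 90° to latitude: 346.40, 46.29.
Field: 346.40/20 → 17 → R, 46.29/10 → 4 → E; chars RE.
Square: 6.40/2 → 3, 6.29/1 → 6; chars 36.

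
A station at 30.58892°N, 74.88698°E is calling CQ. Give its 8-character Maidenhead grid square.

MM70ko61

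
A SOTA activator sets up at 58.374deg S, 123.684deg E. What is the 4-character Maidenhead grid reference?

Offset from 180°W / 90°S: lon 303.68°, lat 31.63°.
Field: 303.68/20 → 15 → P, 31.63/10 → 3 → D; chars PD.
Square: 3.68/2 → 1, 1.63/1 → 1; chars 11.

PD11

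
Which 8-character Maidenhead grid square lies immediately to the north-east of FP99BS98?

Longitude extended square 9; +1 → 10, wraps to 0, carry into subsquare.
Longitude subsquare b = 1; +1 → 2 = c.
Latitude extended square 8; +1 → 9.

FP99cs09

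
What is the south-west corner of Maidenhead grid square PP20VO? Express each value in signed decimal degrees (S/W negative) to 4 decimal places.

Field P=15, P=15: +15·20° lon, +15·10° lat → SW at lon 120°, lat 60°.
Square 2, 0: +2·2° lon, +0·1° lat → SW at lon 124°, lat 60°.
Subsquare v=21, o=14: +21·0.0833333° lon, +14·0.0416667° lat → SW at lon 125.75°, lat 60.5833°.
latitude 60.5833, longitude 125.7500.

60.5833, 125.7500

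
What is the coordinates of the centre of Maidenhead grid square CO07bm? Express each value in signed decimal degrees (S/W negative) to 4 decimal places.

57.5208, -139.8750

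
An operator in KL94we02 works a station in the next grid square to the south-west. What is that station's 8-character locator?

KL94ve91

Longitude extended square 0; −1 → -1, wraps to 9, carry into subsquare.
Longitude subsquare w = 22; −1 → 21 = v.
Latitude extended square 2; −1 → 1.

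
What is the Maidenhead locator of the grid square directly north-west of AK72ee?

AK72df

Longitude subsquare e = 4; −1 → 3 = d.
Latitude subsquare e = 4; +1 → 5 = f.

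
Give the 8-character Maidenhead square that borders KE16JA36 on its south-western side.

Longitude extended square 3; −1 → 2.
Latitude extended square 6; −1 → 5.

KE16ja25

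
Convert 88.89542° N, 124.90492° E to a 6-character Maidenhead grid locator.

PR28kv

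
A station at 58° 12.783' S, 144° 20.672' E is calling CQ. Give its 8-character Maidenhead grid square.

Offset from 180°W / 90°S: lon 324.34453°, lat 31.78695°.
Field: 324.34453/20 → 16 → Q, 31.78695/10 → 3 → D; chars QD.
Square: 4.34453/2 → 2, 1.78695/1 → 1; chars 21.
Subsquare: 0.34453/0.0833333 → 4 → e, 0.78695/0.0416667 → 18 → s; chars es.
Extended square: 0.01120/0.00833333 → 1, 0.03695/0.00416667 → 8; chars 18.

QD21es18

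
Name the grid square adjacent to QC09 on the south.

QC08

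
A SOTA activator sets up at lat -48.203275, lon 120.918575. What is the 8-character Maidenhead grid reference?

PE01lt01

Add 180° to longitude and 90° to latitude: 300.91858, 41.79673.
Field: 300.91858/20 → 15 → P, 41.79673/10 → 4 → E; chars PE.
Square: 0.91858/2 → 0, 1.79673/1 → 1; chars 01.
Subsquare: 0.91858/0.0833333 → 11 → l, 0.79673/0.0416667 → 19 → t; chars lt.
Extended square: 0.00191/0.00833333 → 0, 0.00506/0.00416667 → 1; chars 01.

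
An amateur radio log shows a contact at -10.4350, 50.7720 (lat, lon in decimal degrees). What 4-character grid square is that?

LH59

Shift to the Maidenhead origin (180°W, 90°S): lon 230.77, lat 79.56.
Field (20°×10°, letters A–R): 230.77/20 → 11 → L, 79.56/10 → 7 → H; chars LH.
Square (2°×1°, digits 0–9): 10.77/2 → 5, 9.56/1 → 9; chars 59.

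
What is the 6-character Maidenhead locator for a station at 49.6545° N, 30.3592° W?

HN49tp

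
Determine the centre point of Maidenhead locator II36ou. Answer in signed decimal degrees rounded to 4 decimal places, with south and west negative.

-3.1458, -12.7917

Field I=8, I=8: +8·20° lon, +8·10° lat → SW at lon -20°, lat -10°.
Square 3, 6: +3·2° lon, +6·1° lat → SW at lon -14°, lat -4°.
Subsquare o=14, u=20: +14·0.0833333° lon, +20·0.0416667° lat → SW at lon -12.8333°, lat -3.16667°.
Cell spans 0.0833333° lon × 0.0416667° lat. Centre is SW corner plus half of each.
latitude -3.1458, longitude -12.7917.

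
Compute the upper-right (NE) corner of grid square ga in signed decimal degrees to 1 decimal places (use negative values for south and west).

-80.0, -40.0

Field G=6, A=0: +6·20° lon, +0·10° lat → SW at lon -60°, lat -90°.
Cell spans 20° lon × 10° lat. NE corner is SW corner plus one full cell.
latitude -80.0, longitude -40.0.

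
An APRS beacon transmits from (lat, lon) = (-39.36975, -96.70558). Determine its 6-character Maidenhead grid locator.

Add 180° to longitude and 90° to latitude: 83.2944, 50.6302.
Field (20°×10°, letters A–R): lon ⌊83.2944/20⌋ = 4 → E; lat ⌊50.6302/10⌋ = 5 → F.
Square (2°×1°, digits 0–9): lon ⌊3.2944/2⌋ = 1; lat ⌊0.6302/1⌋ = 0.
Subsquare (5′×2.5′, letters a–x): lon ⌊1.2944/0.0833333⌋ = 15 → p; lat ⌊0.6302/0.0416667⌋ = 15 → p.

EF10pp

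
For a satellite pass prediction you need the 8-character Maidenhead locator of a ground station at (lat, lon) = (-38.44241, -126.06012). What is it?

Add 180° to longitude and 90° to latitude: 53.93988, 51.55759.
Field (20°×10°, letters A–R): 53.93988/20 → 2 → C, 51.55759/10 → 5 → F; chars CF.
Square (2°×1°, digits 0–9): 13.93988/2 → 6, 1.55759/1 → 1; chars 61.
Subsquare (5′×2.5′, letters a–x): 1.93988/0.0833333 → 23 → x, 0.55759/0.0416667 → 13 → n; chars xn.
Extended square (30″×15″, digits 0–9): 0.02321/0.00833333 → 2, 0.01592/0.00416667 → 3; chars 23.

CF61xn23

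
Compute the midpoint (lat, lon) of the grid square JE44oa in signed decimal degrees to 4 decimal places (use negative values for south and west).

Field J=9, E=4: +9·20° lon, +4·10° lat → SW at lon 0°, lat -50°.
Square 4, 4: +4·2° lon, +4·1° lat → SW at lon 8°, lat -46°.
Subsquare o=14, a=0: +14·0.0833333° lon, +0·0.0416667° lat → SW at lon 9.16667°, lat -46°.
Cell spans 0.0833333° lon × 0.0416667° lat. Centre is SW corner plus half of each.
latitude -45.9792, longitude 9.2083.

-45.9792, 9.2083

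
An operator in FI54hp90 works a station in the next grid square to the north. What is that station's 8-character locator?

Latitude extended square 0; +1 → 1.
The longitude characters are unchanged.

FI54hp91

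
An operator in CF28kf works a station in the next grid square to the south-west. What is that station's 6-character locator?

CF28je

Longitude subsquare k = 10; −1 → 9 = j.
Latitude subsquare f = 5; −1 → 4 = e.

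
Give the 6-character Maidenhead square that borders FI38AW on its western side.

FI28xw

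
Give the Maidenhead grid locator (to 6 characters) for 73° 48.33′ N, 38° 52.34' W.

HQ03nt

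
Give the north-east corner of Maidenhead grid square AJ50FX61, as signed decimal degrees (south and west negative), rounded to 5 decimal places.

0.96667, -169.52500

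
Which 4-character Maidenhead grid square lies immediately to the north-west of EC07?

Longitude square 0; −1 → -1, wraps to 9, carry into field.
Longitude field E = 4; −1 → 3 = D.
Latitude square 7; +1 → 8.

DC98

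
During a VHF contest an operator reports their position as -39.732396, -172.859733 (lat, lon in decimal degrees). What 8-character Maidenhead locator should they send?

Offset from 180°W / 90°S: lon 7.14027°, lat 50.26760°.
Field: lon ⌊7.14027/20⌋ = 0 → A; lat ⌊50.26760/10⌋ = 5 → F.
Square: lon ⌊7.14027/2⌋ = 3; lat ⌊0.26760/1⌋ = 0.
Subsquare: lon ⌊1.14027/0.0833333⌋ = 13 → n; lat ⌊0.26760/0.0416667⌋ = 6 → g.
Extended square: lon ⌊0.05693/0.00833333⌋ = 6; lat ⌊0.01760/0.00416667⌋ = 4.

AF30ng64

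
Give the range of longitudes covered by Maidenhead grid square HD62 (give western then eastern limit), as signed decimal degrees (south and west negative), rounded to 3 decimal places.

-28.000, -26.000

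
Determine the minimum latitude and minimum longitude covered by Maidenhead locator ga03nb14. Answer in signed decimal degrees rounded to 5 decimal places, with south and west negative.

Field G=6, A=0: +6·20° lon, +0·10° lat → SW at lon -60°, lat -90°.
Square 0, 3: +0·2° lon, +3·1° lat → SW at lon -60°, lat -87°.
Subsquare n=13, b=1: +13·0.0833333° lon, +1·0.0416667° lat → SW at lon -58.9167°, lat -86.9583°.
Extended square 1, 4: +1·0.00833333° lon, +4·0.00416667° lat → SW at lon -58.9083°, lat -86.9417°.
latitude -86.94167, longitude -58.90833.

-86.94167, -58.90833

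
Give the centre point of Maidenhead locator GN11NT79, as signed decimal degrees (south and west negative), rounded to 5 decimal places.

Field G=6, N=13: +6·20° lon, +13·10° lat → SW at lon -60°, lat 40°.
Square 1, 1: +1·2° lon, +1·1° lat → SW at lon -58°, lat 41°.
Subsquare n=13, t=19: +13·0.0833333° lon, +19·0.0416667° lat → SW at lon -56.9167°, lat 41.7917°.
Extended square 7, 9: +7·0.00833333° lon, +9·0.00416667° lat → SW at lon -56.8583°, lat 41.8292°.
Cell spans 0.00833333° lon × 0.00416667° lat. Centre is SW corner plus half of each.
latitude 41.83125, longitude -56.85417.

41.83125, -56.85417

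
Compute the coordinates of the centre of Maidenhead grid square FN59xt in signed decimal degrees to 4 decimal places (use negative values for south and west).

Field F=5, N=13: +5·20° lon, +13·10° lat → SW at lon -80°, lat 40°.
Square 5, 9: +5·2° lon, +9·1° lat → SW at lon -70°, lat 49°.
Subsquare x=23, t=19: +23·0.0833333° lon, +19·0.0416667° lat → SW at lon -68.0833°, lat 49.7917°.
Cell spans 0.0833333° lon × 0.0416667° lat. Centre is SW corner plus half of each.
latitude 49.8125, longitude -68.0417.

49.8125, -68.0417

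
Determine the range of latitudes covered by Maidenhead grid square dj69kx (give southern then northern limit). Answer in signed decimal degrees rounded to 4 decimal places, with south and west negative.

9.9583, 10.0000

Field D=3, J=9: +3·20° lon, +9·10° lat → SW at lon -120°, lat 0°.
Square 6, 9: +6·2° lon, +9·1° lat → SW at lon -108°, lat 9°.
Subsquare k=10, x=23: +10·0.0833333° lon, +23·0.0416667° lat → SW at lon -107.167°, lat 9.95833°.
Cell spans 0.0833333° lon × 0.0416667° lat.
south 9.9583, north 10.0000.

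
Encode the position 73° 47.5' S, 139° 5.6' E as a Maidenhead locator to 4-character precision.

PB96

Add 180° to longitude and 90° to latitude: 319.09, 16.21.
Field (20°×10°, letters A–R): lon ⌊319.09/20⌋ = 15 → P; lat ⌊16.21/10⌋ = 1 → B.
Square (2°×1°, digits 0–9): lon ⌊19.09/2⌋ = 9; lat ⌊6.21/1⌋ = 6.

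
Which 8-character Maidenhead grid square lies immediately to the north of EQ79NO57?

EQ79no58

Latitude extended square 7; +1 → 8.
The longitude characters are unchanged.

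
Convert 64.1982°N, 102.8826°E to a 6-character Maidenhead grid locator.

OP14ke

Offset from 180°W / 90°S: lon 282.8826°, lat 154.1982°.
Field: 282.8826/20 → 14 → O, 154.1982/10 → 15 → P; chars OP.
Square: 2.8826/2 → 1, 4.1982/1 → 4; chars 14.
Subsquare: 0.8826/0.0833333 → 10 → k, 0.1982/0.0416667 → 4 → e; chars ke.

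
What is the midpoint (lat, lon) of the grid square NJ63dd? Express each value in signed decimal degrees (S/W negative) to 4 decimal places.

3.1458, 92.2917

Field N=13, J=9: +13·20° lon, +9·10° lat → SW at lon 80°, lat 0°.
Square 6, 3: +6·2° lon, +3·1° lat → SW at lon 92°, lat 3°.
Subsquare d=3, d=3: +3·0.0833333° lon, +3·0.0416667° lat → SW at lon 92.25°, lat 3.125°.
Cell spans 0.0833333° lon × 0.0416667° lat. Centre is SW corner plus half of each.
latitude 3.1458, longitude 92.2917.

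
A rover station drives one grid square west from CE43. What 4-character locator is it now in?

CE33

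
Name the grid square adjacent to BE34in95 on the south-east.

Longitude extended square 9; +1 → 10, wraps to 0, carry into subsquare.
Longitude subsquare i = 8; +1 → 9 = j.
Latitude extended square 5; −1 → 4.

BE34jn04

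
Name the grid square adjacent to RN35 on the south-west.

RN24

Longitude square 3; −1 → 2.
Latitude square 5; −1 → 4.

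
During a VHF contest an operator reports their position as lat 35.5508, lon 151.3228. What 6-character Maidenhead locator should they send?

QM55pn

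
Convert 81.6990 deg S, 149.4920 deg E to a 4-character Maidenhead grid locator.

Offset from 180°W / 90°S: lon 329.49°, lat 8.30°.
Field: lon ⌊329.49/20⌋ = 16 → Q; lat ⌊8.30/10⌋ = 0 → A.
Square: lon ⌊9.49/2⌋ = 4; lat ⌊8.30/1⌋ = 8.

QA48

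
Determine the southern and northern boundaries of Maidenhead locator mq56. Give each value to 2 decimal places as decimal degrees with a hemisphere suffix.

Field M=12, Q=16: +12·20° lon, +16·10° lat → SW at lon 60°, lat 70°.
Square 5, 6: +5·2° lon, +6·1° lat → SW at lon 70°, lat 76°.
Cell spans 2° lon × 1° lat.
south 76.00° N, north 77.00° N.

76.00° N, 77.00° N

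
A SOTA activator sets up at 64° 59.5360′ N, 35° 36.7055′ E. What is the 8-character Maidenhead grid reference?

KP74tx38

Shift to the Maidenhead origin (180°W, 90°S): lon 215.61176, lat 154.99227.
Field: 215.61176/20 → 10 → K, 154.99227/10 → 15 → P; chars KP.
Square: 15.61176/2 → 7, 4.99227/1 → 4; chars 74.
Subsquare: 1.61176/0.0833333 → 19 → t, 0.99227/0.0416667 → 23 → x; chars tx.
Extended square: 0.02843/0.00833333 → 3, 0.03393/0.00416667 → 8; chars 38.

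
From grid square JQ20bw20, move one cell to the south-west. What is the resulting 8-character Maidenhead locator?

JQ20bv19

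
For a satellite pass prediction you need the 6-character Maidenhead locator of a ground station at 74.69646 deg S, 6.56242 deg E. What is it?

JB35gh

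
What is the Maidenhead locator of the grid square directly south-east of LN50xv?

Longitude subsquare x = 23; +1 → 24, wraps to 0 = a, carry into square.
Longitude square 5; +1 → 6.
Latitude subsquare v = 21; −1 → 20 = u.

LN60au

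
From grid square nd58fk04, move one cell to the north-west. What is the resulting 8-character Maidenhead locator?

ND58ek95

Longitude extended square 0; −1 → -1, wraps to 9, carry into subsquare.
Longitude subsquare f = 5; −1 → 4 = e.
Latitude extended square 4; +1 → 5.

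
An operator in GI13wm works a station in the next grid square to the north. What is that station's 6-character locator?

Latitude subsquare m = 12; +1 → 13 = n.
The longitude characters are unchanged.

GI13wn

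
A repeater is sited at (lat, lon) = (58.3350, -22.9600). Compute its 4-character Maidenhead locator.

Offset from 180°W / 90°S: lon 157.04°, lat 148.34°.
Field: lon ⌊157.04/20⌋ = 7 → H; lat ⌊148.34/10⌋ = 14 → O.
Square: lon ⌊17.04/2⌋ = 8; lat ⌊8.34/1⌋ = 8.

HO88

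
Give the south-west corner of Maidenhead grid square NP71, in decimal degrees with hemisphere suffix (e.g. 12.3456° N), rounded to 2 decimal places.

61.00° N, 94.00° E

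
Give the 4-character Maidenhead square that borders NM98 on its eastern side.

OM08

Longitude square 9; +1 → 10, wraps to 0, carry into field.
Longitude field N = 13; +1 → 14 = O.
The latitude characters are unchanged.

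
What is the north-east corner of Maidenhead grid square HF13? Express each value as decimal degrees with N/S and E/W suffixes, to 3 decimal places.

36.000° S, 36.000° W

Field H=7, F=5: +7·20° lon, +5·10° lat → SW at lon -40°, lat -40°.
Square 1, 3: +1·2° lon, +3·1° lat → SW at lon -38°, lat -37°.
Cell spans 2° lon × 1° lat. NE corner is SW corner plus one full cell.
latitude 36.000° S, longitude 36.000° W.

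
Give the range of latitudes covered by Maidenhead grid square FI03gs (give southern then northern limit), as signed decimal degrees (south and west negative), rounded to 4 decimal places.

Field F=5, I=8: +5·20° lon, +8·10° lat → SW at lon -80°, lat -10°.
Square 0, 3: +0·2° lon, +3·1° lat → SW at lon -80°, lat -7°.
Subsquare g=6, s=18: +6·0.0833333° lon, +18·0.0416667° lat → SW at lon -79.5°, lat -6.25°.
Cell spans 0.0833333° lon × 0.0416667° lat.
south -6.2500, north -6.2083.

-6.2500, -6.2083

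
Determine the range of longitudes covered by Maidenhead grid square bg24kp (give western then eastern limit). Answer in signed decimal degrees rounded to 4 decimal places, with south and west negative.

-155.1667, -155.0833

Field B=1, G=6: +1·20° lon, +6·10° lat → SW at lon -160°, lat -30°.
Square 2, 4: +2·2° lon, +4·1° lat → SW at lon -156°, lat -26°.
Subsquare k=10, p=15: +10·0.0833333° lon, +15·0.0416667° lat → SW at lon -155.167°, lat -25.375°.
Cell spans 0.0833333° lon × 0.0416667° lat.
west -155.1667, east -155.0833.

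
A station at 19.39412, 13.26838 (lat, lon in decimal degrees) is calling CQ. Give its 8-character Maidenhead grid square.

JK69pj24

Offset from 180°W / 90°S: lon 193.26838°, lat 109.39412°.
Field: 193.26838/20 → 9 → J, 109.39412/10 → 10 → K; chars JK.
Square: 13.26838/2 → 6, 9.39412/1 → 9; chars 69.
Subsquare: 1.26838/0.0833333 → 15 → p, 0.39412/0.0416667 → 9 → j; chars pj.
Extended square: 0.01838/0.00833333 → 2, 0.01912/0.00416667 → 4; chars 24.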